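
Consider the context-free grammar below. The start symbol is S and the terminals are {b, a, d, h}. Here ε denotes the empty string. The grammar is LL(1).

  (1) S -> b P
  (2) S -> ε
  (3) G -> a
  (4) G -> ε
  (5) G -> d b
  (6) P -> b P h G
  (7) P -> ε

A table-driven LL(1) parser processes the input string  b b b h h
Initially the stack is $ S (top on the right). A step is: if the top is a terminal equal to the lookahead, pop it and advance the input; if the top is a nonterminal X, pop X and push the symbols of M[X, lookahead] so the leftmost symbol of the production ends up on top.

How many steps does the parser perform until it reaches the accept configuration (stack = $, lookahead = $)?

11

step 1: stack=$ S  input=b b b h h $  — expand S -> b P
step 2: stack=$ P b  input=b b b h h $  — match b
step 3: stack=$ P  input=b b h h $  — expand P -> b P h G
step 4: stack=$ G h P b  input=b b h h $  — match b
step 5: stack=$ G h P  input=b h h $  — expand P -> b P h G
step 6: stack=$ G h G h P b  input=b h h $  — match b
step 7: stack=$ G h G h P  input=h h $  — expand P -> ε
step 8: stack=$ G h G h  input=h h $  — match h
step 9: stack=$ G h G  input=h $  — expand G -> ε
step 10: stack=$ G h  input=h $  — match h
step 11: stack=$ G  input=$  — expand G -> ε
Accept reached after 11 steps.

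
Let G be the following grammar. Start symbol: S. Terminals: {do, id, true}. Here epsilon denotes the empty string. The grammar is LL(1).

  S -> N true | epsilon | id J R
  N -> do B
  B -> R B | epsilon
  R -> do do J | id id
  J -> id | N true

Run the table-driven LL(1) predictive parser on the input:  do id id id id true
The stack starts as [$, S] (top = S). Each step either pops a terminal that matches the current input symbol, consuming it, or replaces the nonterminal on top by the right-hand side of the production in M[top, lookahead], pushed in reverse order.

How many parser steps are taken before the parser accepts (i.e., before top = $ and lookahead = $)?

13

step 1: stack=$ S  input=do id id id id true $  — expand S -> N true
step 2: stack=$ true N  input=do id id id id true $  — expand N -> do B
step 3: stack=$ true B do  input=do id id id id true $  — match do
step 4: stack=$ true B  input=id id id id true $  — expand B -> R B
step 5: stack=$ true B R  input=id id id id true $  — expand R -> id id
step 6: stack=$ true B id id  input=id id id id true $  — match id
step 7: stack=$ true B id  input=id id id true $  — match id
step 8: stack=$ true B  input=id id true $  — expand B -> R B
step 9: stack=$ true B R  input=id id true $  — expand R -> id id
step 10: stack=$ true B id id  input=id id true $  — match id
step 11: stack=$ true B id  input=id true $  — match id
step 12: stack=$ true B  input=true $  — expand B -> epsilon
step 13: stack=$ true  input=true $  — match true
Accept reached after 13 steps.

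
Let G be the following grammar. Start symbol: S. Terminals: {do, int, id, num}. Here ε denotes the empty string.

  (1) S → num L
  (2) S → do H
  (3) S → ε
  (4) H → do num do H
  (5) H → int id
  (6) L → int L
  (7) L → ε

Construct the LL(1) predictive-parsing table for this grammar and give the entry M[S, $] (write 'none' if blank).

FIRST(S): from S→num L we get {num}; from S→do H we get {do}; from S→ε we get {ε}. So FIRST(S) = {ε, do, num}.
FIRST(H): from H→do num do H we get {do}; from H→int id we get {int}. So FIRST(H) = {do, int}.
FIRST(L): from L→int L we get {int}; from L→ε we get {ε}. So FIRST(L) = {ε, int}.
FOLLOW(S) includes $ since S is the start symbol.
FOLLOW(S): S appears on no right-hand side. Thus FOLLOW(S) = {$}.
For S → num L: FIRST(num L) = {num}, so it goes in M[S, t] for t ∈ {num}.
For S → do H: FIRST(do H) = {do}, so it goes in M[S, t] for t ∈ {do}.
For S → ε: FIRST(ε) = {ε}, so it goes in M[S, t] for t ∈ {}; since ε ∈ FIRST, also for every t ∈ FOLLOW(S) = {$}.

S → ε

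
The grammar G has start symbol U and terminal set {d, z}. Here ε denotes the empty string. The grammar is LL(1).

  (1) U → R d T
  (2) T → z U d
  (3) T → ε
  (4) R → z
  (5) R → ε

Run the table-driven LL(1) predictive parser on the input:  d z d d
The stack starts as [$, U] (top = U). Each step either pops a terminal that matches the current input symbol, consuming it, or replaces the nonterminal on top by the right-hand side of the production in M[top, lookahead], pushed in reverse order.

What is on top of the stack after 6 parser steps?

step 1: stack=$ U  input=d z d d $  — expand U → R d T
step 2: stack=$ T d R  input=d z d d $  — expand R → ε
step 3: stack=$ T d  input=d z d d $  — match d
step 4: stack=$ T  input=z d d $  — expand T → z U d
step 5: stack=$ d U z  input=z d d $  — match z
step 6: stack=$ d U  input=d d $  — expand U → R d T
Stack after step 6: $ d T d R (top = R).

R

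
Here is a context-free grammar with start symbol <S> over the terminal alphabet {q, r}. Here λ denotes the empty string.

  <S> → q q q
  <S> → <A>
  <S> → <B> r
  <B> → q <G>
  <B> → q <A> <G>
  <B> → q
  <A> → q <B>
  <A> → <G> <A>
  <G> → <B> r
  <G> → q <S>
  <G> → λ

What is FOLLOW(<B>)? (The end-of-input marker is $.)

FIRST(<B>) = {q}
FIRST(<G>) = {λ, q}  (via <B> r)
FIRST(<A>) = {q}  (via <G> <A>)
FIRST(<S>) = {q}  (via <A>, <B> r)
FOLLOW(<S>) includes $ since <S> is the start symbol.
FOLLOW(<S>): in <G>→q <S>, the suffix after <S> is empty, so FOLLOW(<S>) ⊇ FOLLOW(<G>) = {$, q, r}. Thus FOLLOW(<S>) = {$, q, r}.
FOLLOW(<B>): in <S>→<B> r, <B> is followed by r with FIRST {r}; in <A>→q <B>, the suffix after <B> is empty, so FOLLOW(<B>) ⊇ FOLLOW(<A>) = {$, q, r}; in <G>→<B> r, <B> is followed by r with FIRST {r}. Thus FOLLOW(<B>) = {$, q, r}.
FOLLOW(<A>): in <S>→<A>, the suffix after <A> is empty, so FOLLOW(<A>) ⊇ FOLLOW(<S>) = {$, q, r}; in <B>→q <A> <G>, <A> is followed by <G> with FIRST {λ, q}; in <B>→q <A> <G>, the suffix after <A> is nullable, so FOLLOW(<A>) ⊇ FOLLOW(<B>) = {$, q, r}; in <A>→<G> <A>, the suffix after <A> is empty (adds nothing new). Thus FOLLOW(<A>) = {$, q, r}.
FOLLOW(<G>): in <B>→q <G>, the suffix after <G> is empty, so FOLLOW(<G>) ⊇ FOLLOW(<B>) = {$, q, r}; in <B>→q <A> <G>, the suffix after <G> is empty, so FOLLOW(<G>) ⊇ FOLLOW(<B>) = {$, q, r}; in <A>→<G> <A>, <G> is followed by <A> with FIRST {q}. Thus FOLLOW(<G>) = {$, q, r}.

{$, q, r}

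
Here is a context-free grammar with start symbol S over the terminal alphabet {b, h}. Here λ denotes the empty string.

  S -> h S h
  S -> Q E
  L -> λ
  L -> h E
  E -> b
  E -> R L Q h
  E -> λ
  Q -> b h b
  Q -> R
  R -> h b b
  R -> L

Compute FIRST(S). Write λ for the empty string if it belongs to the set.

{λ, b, h}

FIRST(L): from L->λ we get {λ}; from L->h E we get {h}. So FIRST(L) = {λ, h}.
FIRST(R): from R->h b b we get {h}; from R->L we get {λ, h}. So FIRST(R) = {λ, h}.
FIRST(Q): from Q->b h b we get {b}; from Q->R we get {λ, h}. So FIRST(Q) = {λ, b, h}.
FIRST(E): from E->b we get {b}; from E->R L Q h we get {b, h}; from E->λ we get {λ}. So FIRST(E) = {λ, b, h}.
FIRST(S): from S->h S h we get {h}; from S->Q E we get {λ, b, h}. So FIRST(S) = {λ, b, h}.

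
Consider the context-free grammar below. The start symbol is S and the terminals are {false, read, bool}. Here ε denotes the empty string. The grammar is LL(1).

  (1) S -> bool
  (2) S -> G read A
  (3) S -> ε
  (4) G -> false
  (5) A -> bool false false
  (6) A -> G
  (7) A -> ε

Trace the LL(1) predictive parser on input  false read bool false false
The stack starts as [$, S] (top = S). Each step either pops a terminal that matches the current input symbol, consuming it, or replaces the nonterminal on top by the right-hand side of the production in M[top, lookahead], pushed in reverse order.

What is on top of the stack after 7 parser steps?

     Stack               Input                          Action
  1  $ S                 false read bool false false $  expand S -> G read A
  2  $ A read G          false read bool false false $  expand G -> false
  3  $ A read false      false read bool false false $  match false
  4  $ A read            read bool false false $        match read
  5  $ A                 bool false false $             expand A -> bool false false
  6  $ false false bool  bool false false $             match bool
  7  $ false false       false false $                  match false
Stack after step 7: $ false (top = false).

false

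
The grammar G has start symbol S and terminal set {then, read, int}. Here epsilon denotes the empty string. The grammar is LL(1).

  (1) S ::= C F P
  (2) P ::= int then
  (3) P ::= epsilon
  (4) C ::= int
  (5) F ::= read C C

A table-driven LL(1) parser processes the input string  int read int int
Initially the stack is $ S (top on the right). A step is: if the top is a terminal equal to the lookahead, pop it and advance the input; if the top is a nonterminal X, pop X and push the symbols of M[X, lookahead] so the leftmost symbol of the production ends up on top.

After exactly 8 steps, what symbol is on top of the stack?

int

     Stack         Input               Action
  1  $ S           int read int int $  expand S ::= C F P
  2  $ P F C       int read int int $  expand C ::= int
  3  $ P F int     int read int int $  match int
  4  $ P F         read int int $      expand F ::= read C C
  5  $ P C C read  read int int $      match read
  6  $ P C C       int int $           expand C ::= int
  7  $ P C int     int int $           match int
  8  $ P C         int $               expand C ::= int
Stack after step 8: $ P int (top = int).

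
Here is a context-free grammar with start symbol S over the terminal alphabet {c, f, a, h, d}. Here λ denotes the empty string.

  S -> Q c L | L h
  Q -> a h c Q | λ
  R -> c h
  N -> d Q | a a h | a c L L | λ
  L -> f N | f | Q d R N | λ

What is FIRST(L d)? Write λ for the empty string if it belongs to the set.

FIRST(Q): from Q->a h c Q we get {a}; from Q->λ we get {λ}. So FIRST(Q) = {λ, a}.
FIRST(R): from R->c h we get {c}. So FIRST(R) = {c}.
FIRST(N): from N->d Q we get {d}; from N->a a h we get {a}; from N->a c L L we get {a}; from N->λ we get {λ}. So FIRST(N) = {λ, a, d}.
FIRST(L): from L->f N we get {f}; from L->f we get {f}; from L->Q d R N we get {a, d}; from L->λ we get {λ}. So FIRST(L) = {λ, a, d, f}.
FIRST(S): from S->Q c L we get {a, c}; from S->L h we get {a, d, f, h}. So FIRST(S) = {a, c, d, f, h}.
FIRST(L d): take FIRST of each symbol in turn, carrying on past any symbol whose FIRST contains λ; result {a, d, f}.

{a, d, f}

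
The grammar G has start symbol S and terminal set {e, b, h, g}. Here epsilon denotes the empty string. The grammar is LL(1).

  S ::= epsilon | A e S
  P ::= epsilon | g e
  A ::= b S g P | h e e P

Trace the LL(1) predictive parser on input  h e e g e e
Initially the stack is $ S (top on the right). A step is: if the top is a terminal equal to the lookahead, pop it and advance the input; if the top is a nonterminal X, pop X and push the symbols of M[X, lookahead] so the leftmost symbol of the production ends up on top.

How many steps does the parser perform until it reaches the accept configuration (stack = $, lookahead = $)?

step 1: stack=$ S  input=h e e g e e $  — expand S ::= A e S
step 2: stack=$ S e A  input=h e e g e e $  — expand A ::= h e e P
step 3: stack=$ S e P e e h  input=h e e g e e $  — match h
step 4: stack=$ S e P e e  input=e e g e e $  — match e
step 5: stack=$ S e P e  input=e g e e $  — match e
step 6: stack=$ S e P  input=g e e $  — expand P ::= g e
step 7: stack=$ S e e g  input=g e e $  — match g
step 8: stack=$ S e e  input=e e $  — match e
step 9: stack=$ S e  input=e $  — match e
step 10: stack=$ S  input=$  — expand S ::= epsilon
Accept reached after 10 steps.

10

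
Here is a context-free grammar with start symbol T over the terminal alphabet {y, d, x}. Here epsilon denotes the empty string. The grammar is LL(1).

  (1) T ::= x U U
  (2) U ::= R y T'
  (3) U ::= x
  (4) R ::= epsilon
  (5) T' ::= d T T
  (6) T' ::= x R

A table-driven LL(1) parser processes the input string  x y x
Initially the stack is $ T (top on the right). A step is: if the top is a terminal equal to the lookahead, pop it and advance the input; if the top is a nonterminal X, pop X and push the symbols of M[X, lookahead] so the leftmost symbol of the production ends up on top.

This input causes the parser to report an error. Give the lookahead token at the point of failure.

step 1: stack=$ T  input=x y x $  — expand T ::= x U U
step 2: stack=$ U U x  input=x y x $  — match x
step 3: stack=$ U U  input=y x $  — expand U ::= R y T'
step 4: stack=$ U T' y R  input=y x $  — expand R ::= epsilon
step 5: stack=$ U T' y  input=y x $  — match y
step 6: stack=$ U T'  input=x $  — expand T' ::= x R
step 7: stack=$ U R x  input=x $  — match x
step 8: stack=$ U R  input=$  — expand R ::= epsilon
step 9: stack=$ U  input=$  — error: M[U, $] is empty

$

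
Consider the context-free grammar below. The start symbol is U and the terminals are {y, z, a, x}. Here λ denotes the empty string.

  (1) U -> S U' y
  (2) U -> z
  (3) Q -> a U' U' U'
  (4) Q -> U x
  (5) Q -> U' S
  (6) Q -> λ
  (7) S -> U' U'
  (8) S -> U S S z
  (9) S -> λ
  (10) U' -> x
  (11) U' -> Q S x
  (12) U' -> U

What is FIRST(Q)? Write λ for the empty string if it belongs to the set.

FIRST(U): from U->S U' y we get {a, x, z}; from U->z we get {z}. So FIRST(U) = {a, x, z}.
FIRST(Q): from Q->a U' U' U' we get {a}; from Q->U x we get {a, x, z}; from Q->U' S we get {a, x, z}; from Q->λ we get {λ}. So FIRST(Q) = {λ, a, x, z}.
FIRST(S): from S->U' U' we get {a, x, z}; from S->U S S z we get {a, x, z}; from S->λ we get {λ}. So FIRST(S) = {λ, a, x, z}.
FIRST(U'): from U'->x we get {x}; from U'->Q S x we get {a, x, z}; from U'->U we get {a, x, z}. So FIRST(U') = {a, x, z}.

{λ, a, x, z}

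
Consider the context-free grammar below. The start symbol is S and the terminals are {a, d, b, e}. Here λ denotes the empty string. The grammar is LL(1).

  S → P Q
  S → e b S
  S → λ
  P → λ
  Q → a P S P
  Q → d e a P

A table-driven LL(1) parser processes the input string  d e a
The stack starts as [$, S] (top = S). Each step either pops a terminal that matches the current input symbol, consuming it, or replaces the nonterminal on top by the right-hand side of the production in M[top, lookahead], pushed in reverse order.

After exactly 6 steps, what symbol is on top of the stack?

step 1: stack=$ S  input=d e a $  — expand S → P Q
step 2: stack=$ Q P  input=d e a $  — expand P → λ
step 3: stack=$ Q  input=d e a $  — expand Q → d e a P
step 4: stack=$ P a e d  input=d e a $  — match d
step 5: stack=$ P a e  input=e a $  — match e
step 6: stack=$ P a  input=a $  — match a
Stack after step 6: $ P (top = P).

P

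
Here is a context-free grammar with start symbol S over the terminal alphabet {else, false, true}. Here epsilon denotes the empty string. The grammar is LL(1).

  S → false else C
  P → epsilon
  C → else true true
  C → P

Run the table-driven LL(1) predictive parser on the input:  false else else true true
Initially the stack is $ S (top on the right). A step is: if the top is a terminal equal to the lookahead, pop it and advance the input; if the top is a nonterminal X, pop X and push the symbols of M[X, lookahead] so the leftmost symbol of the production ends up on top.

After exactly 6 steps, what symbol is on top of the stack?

true

step 1: stack=$ S  input=false else else true true $  — expand S → false else C
step 2: stack=$ C else false  input=false else else true true $  — match false
step 3: stack=$ C else  input=else else true true $  — match else
step 4: stack=$ C  input=else true true $  — expand C → else true true
step 5: stack=$ true true else  input=else true true $  — match else
step 6: stack=$ true true  input=true true $  — match true
Stack after step 6: $ true (top = true).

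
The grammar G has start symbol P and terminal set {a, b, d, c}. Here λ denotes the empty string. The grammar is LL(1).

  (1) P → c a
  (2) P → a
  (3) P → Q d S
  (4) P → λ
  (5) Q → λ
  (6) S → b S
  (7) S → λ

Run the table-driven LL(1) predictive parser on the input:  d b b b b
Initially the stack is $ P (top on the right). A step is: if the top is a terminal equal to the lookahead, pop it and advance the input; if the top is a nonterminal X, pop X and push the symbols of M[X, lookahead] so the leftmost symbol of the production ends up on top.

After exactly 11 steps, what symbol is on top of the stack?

S

      Stack    Input        Action
   1  $ P      d b b b b $  expand P → Q d S
   2  $ S d Q  d b b b b $  expand Q → λ
   3  $ S d    d b b b b $  match d
   4  $ S      b b b b $    expand S → b S
   5  $ S b    b b b b $    match b
   6  $ S      b b b $      expand S → b S
   7  $ S b    b b b $      match b
   8  $ S      b b $        expand S → b S
   9  $ S b    b b $        match b
  10  $ S      b $          expand S → b S
  11  $ S b    b $          match b
Stack after step 11: $ S (top = S).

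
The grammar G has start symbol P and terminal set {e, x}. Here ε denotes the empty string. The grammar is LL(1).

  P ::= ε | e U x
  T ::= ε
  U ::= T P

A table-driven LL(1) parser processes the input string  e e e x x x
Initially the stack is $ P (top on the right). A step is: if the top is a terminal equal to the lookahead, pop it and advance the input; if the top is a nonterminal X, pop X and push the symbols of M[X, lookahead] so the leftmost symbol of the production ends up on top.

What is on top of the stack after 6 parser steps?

U

step 1: stack=$ P  input=e e e x x x $  — expand P ::= e U x
step 2: stack=$ x U e  input=e e e x x x $  — match e
step 3: stack=$ x U  input=e e x x x $  — expand U ::= T P
step 4: stack=$ x P T  input=e e x x x $  — expand T ::= ε
step 5: stack=$ x P  input=e e x x x $  — expand P ::= e U x
step 6: stack=$ x x U e  input=e e x x x $  — match e
Stack after step 6: $ x x U (top = U).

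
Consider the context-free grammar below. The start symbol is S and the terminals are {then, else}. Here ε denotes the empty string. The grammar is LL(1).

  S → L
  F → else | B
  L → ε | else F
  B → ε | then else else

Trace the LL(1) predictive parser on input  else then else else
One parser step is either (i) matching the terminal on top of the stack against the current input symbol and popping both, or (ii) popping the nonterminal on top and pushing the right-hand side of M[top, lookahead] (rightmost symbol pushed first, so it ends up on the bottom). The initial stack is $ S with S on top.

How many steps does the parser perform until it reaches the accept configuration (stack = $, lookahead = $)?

8

     Stack             Input                  Action
  1  $ S               else then else else $  expand S → L
  2  $ L               else then else else $  expand L → else F
  3  $ F else          else then else else $  match else
  4  $ F               then else else $       expand F → B
  5  $ B               then else else $       expand B → then else else
  6  $ else else then  then else else $       match then
  7  $ else else       else else $            match else
  8  $ else            else $                 match else
Accept reached after 8 steps.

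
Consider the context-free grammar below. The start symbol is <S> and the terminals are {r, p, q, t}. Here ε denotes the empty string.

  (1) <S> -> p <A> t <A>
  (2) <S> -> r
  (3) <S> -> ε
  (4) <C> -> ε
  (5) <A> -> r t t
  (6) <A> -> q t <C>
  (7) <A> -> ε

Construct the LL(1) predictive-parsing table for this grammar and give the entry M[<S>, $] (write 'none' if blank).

FIRST(<S>) = {ε, p, r}
FIRST(<C>) = {ε}
FIRST(<A>) = {ε, q, r}
FOLLOW(<S>) includes $ since <S> is the start symbol.
FOLLOW(<S>): <S> appears on no right-hand side. Thus FOLLOW(<S>) = {$}.
For <S> -> p <A> t <A>: FIRST(p <A> t <A>) = {p}, so it goes in M[<S>, t] for t ∈ {p}.
For <S> -> r: FIRST(r) = {r}, so it goes in M[<S>, t] for t ∈ {r}.
For <S> -> ε: FIRST(ε) = {ε}, so it goes in M[<S>, t] for t ∈ {}; since ε ∈ FIRST, also for every t ∈ FOLLOW(<S>) = {$}.

<S> -> ε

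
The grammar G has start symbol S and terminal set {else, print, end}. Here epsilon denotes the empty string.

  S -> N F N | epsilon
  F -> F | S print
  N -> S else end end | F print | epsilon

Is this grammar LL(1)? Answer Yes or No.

FIRST(S) = {epsilon, else, print}
FIRST(F) = {else, print}
FIRST(N) = {epsilon, else, print}
FOLLOW(S) = {$, else, print}
FOLLOW(F) = {$, else, print}
FOLLOW(N) = {$, else, print}
Cell M[F, else] receives both F -> F and F -> S print — the grammar is not LL(1).

No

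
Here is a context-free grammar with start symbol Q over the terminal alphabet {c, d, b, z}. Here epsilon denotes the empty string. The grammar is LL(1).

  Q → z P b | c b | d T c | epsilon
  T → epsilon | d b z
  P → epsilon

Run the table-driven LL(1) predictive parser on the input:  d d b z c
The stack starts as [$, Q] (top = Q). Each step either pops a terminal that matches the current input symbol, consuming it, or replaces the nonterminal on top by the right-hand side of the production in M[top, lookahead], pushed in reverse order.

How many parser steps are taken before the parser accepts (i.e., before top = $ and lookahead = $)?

     Stack      Input        Action
  1  $ Q        d d b z c $  expand Q → d T c
  2  $ c T d    d d b z c $  match d
  3  $ c T      d b z c $    expand T → d b z
  4  $ c z b d  d b z c $    match d
  5  $ c z b    b z c $      match b
  6  $ c z      z c $        match z
  7  $ c        c $          match c
Accept reached after 7 steps.

7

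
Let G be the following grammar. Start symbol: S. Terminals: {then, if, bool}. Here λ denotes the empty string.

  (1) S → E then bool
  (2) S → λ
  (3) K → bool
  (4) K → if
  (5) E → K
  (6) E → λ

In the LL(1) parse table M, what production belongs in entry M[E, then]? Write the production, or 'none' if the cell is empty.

FIRST(K) = {bool, if}
FIRST(E) = {λ, bool, if}  (via K)
FIRST(S) = {λ, bool, if, then}  (via E then bool)
FOLLOW(S) includes $ since S is the start symbol.
FOLLOW(E): in S→E then bool, E is followed by then bool with FIRST {then}. Thus FOLLOW(E) = {then}.
For E → K: FIRST(K) = {bool, if}, so it goes in M[E, t] for t ∈ {bool, if}.
For E → λ: FIRST(λ) = {λ}, so it goes in M[E, t] for t ∈ {}; since λ ∈ FIRST, also for every t ∈ FOLLOW(E) = {then}.

E → λ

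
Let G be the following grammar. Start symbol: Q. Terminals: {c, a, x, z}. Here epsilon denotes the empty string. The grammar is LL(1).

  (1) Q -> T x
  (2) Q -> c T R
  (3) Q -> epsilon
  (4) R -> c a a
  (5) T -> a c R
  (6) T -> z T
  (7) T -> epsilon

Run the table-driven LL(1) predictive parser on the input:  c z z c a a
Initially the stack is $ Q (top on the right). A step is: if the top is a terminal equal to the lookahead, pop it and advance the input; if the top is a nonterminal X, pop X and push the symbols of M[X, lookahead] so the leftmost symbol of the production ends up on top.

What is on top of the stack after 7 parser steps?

step 1: stack=$ Q  input=c z z c a a $  — expand Q -> c T R
step 2: stack=$ R T c  input=c z z c a a $  — match c
step 3: stack=$ R T  input=z z c a a $  — expand T -> z T
step 4: stack=$ R T z  input=z z c a a $  — match z
step 5: stack=$ R T  input=z c a a $  — expand T -> z T
step 6: stack=$ R T z  input=z c a a $  — match z
step 7: stack=$ R T  input=c a a $  — expand T -> epsilon
Stack after step 7: $ R (top = R).

R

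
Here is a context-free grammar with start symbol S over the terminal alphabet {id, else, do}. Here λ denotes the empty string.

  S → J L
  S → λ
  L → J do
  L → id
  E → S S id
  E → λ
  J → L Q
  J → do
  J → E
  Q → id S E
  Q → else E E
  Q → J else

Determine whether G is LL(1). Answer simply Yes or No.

No

FIRST(S) = {λ, do, id}
FIRST(L) = {do, id}
FIRST(E) = {λ, do, id}
FIRST(J) = {λ, do, id}
FIRST(Q) = {do, else, id}
FOLLOW(S) = {$, do, else, id}
FOLLOW(L) = {$, do, else, id}
FOLLOW(E) = {do, else, id}
FOLLOW(J) = {do, else, id}
FOLLOW(Q) = {do, else, id}
Cell M[E, do] receives both E → S S id and E → λ — the grammar is not LL(1).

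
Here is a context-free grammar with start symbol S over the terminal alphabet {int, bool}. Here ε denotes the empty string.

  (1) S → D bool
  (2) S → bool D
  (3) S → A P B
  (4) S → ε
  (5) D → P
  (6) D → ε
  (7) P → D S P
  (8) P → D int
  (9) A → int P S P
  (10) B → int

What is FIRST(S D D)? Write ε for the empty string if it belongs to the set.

FIRST(A): from A→int P S P we get {int}. So FIRST(A) = {int}.
FIRST(B): from B→int we get {int}. So FIRST(B) = {int}.
FIRST(S): from S→D bool we get {bool, int}; from S→bool D we get {bool}; from S→A P B we get {int}; from S→ε we get {ε}. So FIRST(S) = {ε, bool, int}.
FIRST(D): from D→P we get {bool, int}; from D→ε we get {ε}. So FIRST(D) = {ε, bool, int}.
FIRST(P): from P→D S P we get {bool, int}; from P→D int we get {bool, int}. So FIRST(P) = {bool, int}.
FIRST(S D D): take FIRST of each symbol in turn, carrying on past any symbol whose FIRST contains ε; result {ε, bool, int}.

{ε, bool, int}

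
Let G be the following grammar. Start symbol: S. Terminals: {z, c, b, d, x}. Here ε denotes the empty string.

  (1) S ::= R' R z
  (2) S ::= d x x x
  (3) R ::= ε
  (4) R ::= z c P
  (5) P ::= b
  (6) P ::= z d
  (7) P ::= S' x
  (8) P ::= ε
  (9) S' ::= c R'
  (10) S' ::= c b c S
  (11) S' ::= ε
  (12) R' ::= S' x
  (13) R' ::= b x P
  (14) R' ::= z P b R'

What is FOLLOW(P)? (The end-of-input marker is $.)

{b, x, z}

FIRST(R) = {ε, z}
FIRST(S') = {ε, c}
FIRST(P) = {ε, b, c, x, z}  (via S' x)
FIRST(R') = {b, c, x, z}  (via S' x)
FIRST(S) = {b, c, d, x, z}  (via R' R z)
FOLLOW(S) includes $ since S is the start symbol.
FOLLOW(R): in S::=R' R z, R is followed by z with FIRST {z}. Thus FOLLOW(R) = {z}.
FOLLOW(S'): in P::=S' x, S' is followed by x with FIRST {x}; in R'::=S' x, S' is followed by x with FIRST {x}. Thus FOLLOW(S') = {x}.
FOLLOW(S): in S'::=c b c S, the suffix after S is empty, so FOLLOW(S) ⊇ FOLLOW(S') = {x}. Thus FOLLOW(S) = {$, x}.
FOLLOW(R'): in S::=R' R z, R' is followed by R z with FIRST {z}; in S'::=c R', the suffix after R' is empty, so FOLLOW(R') ⊇ FOLLOW(S') = {x}; in R'::=z P b R', the suffix after R' is empty (adds nothing new). Thus FOLLOW(R') = {x, z}.
FOLLOW(P): in R::=z c P, the suffix after P is empty, so FOLLOW(P) ⊇ FOLLOW(R) = {z}; in R'::=b x P, the suffix after P is empty, so FOLLOW(P) ⊇ FOLLOW(R') = {x, z}; in R'::=z P b R', P is followed by b R' with FIRST {b}. Thus FOLLOW(P) = {b, x, z}.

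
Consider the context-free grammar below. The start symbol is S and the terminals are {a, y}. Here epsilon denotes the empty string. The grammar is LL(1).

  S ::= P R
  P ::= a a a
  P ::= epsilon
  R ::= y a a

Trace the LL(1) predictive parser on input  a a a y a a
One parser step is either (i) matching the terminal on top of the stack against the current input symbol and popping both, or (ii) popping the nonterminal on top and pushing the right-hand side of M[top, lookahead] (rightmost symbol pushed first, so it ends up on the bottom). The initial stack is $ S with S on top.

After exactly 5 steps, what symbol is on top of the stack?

R

     Stack      Input          Action
  1  $ S        a a a y a a $  expand S ::= P R
  2  $ R P      a a a y a a $  expand P ::= a a a
  3  $ R a a a  a a a y a a $  match a
  4  $ R a a    a a y a a $    match a
  5  $ R a      a y a a $      match a
Stack after step 5: $ R (top = R).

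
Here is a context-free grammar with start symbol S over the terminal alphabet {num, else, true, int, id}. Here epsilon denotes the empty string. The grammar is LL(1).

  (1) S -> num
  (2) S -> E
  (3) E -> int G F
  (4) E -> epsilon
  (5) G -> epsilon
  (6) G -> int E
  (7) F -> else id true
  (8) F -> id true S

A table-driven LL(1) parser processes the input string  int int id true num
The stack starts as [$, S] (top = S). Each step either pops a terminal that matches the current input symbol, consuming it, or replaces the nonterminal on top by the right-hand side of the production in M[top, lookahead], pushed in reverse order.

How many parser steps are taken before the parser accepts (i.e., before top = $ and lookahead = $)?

11

step 1: stack=$ S  input=int int id true num $  — expand S -> E
step 2: stack=$ E  input=int int id true num $  — expand E -> int G F
step 3: stack=$ F G int  input=int int id true num $  — match int
step 4: stack=$ F G  input=int id true num $  — expand G -> int E
step 5: stack=$ F E int  input=int id true num $  — match int
step 6: stack=$ F E  input=id true num $  — expand E -> epsilon
step 7: stack=$ F  input=id true num $  — expand F -> id true S
step 8: stack=$ S true id  input=id true num $  — match id
step 9: stack=$ S true  input=true num $  — match true
step 10: stack=$ S  input=num $  — expand S -> num
step 11: stack=$ num  input=num $  — match num
Accept reached after 11 steps.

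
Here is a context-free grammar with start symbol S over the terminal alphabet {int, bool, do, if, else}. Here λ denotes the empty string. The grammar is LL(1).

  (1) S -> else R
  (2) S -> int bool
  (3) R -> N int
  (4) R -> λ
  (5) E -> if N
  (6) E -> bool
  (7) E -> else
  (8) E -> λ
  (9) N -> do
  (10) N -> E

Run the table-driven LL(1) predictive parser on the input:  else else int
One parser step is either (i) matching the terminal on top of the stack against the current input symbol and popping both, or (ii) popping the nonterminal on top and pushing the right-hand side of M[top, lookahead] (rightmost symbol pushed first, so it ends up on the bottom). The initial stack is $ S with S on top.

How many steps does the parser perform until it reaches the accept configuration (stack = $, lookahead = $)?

step 1: stack=$ S  input=else else int $  — expand S -> else R
step 2: stack=$ R else  input=else else int $  — match else
step 3: stack=$ R  input=else int $  — expand R -> N int
step 4: stack=$ int N  input=else int $  — expand N -> E
step 5: stack=$ int E  input=else int $  — expand E -> else
step 6: stack=$ int else  input=else int $  — match else
step 7: stack=$ int  input=int $  — match int
Accept reached after 7 steps.

7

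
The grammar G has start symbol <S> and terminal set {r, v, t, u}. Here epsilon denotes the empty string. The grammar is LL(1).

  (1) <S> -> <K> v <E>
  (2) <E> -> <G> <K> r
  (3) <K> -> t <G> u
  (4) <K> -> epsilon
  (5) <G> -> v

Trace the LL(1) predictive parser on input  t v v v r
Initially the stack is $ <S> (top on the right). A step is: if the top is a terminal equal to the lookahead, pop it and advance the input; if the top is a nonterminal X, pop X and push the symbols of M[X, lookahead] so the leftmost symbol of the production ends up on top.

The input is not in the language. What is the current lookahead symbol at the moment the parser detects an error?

     Stack            Input        Action
  1  $ <S>            t v v v r $  expand <S> -> <K> v <E>
  2  $ <E> v <K>      t v v v r $  expand <K> -> t <G> u
  3  $ <E> v u <G> t  t v v v r $  match t
  4  $ <E> v u <G>    v v v r $    expand <G> -> v
  5  $ <E> v u v      v v v r $    match v
  6  $ <E> v u        v v r $      error: top is terminal u but lookahead is v

v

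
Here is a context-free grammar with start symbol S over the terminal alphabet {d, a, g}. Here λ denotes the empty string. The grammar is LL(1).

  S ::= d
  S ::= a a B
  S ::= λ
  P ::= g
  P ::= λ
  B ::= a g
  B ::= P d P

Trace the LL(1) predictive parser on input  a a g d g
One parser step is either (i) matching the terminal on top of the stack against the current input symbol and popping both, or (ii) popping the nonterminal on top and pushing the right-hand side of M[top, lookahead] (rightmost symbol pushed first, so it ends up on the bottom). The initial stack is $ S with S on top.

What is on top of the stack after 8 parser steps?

g

step 1: stack=$ S  input=a a g d g $  — expand S ::= a a B
step 2: stack=$ B a a  input=a a g d g $  — match a
step 3: stack=$ B a  input=a g d g $  — match a
step 4: stack=$ B  input=g d g $  — expand B ::= P d P
step 5: stack=$ P d P  input=g d g $  — expand P ::= g
step 6: stack=$ P d g  input=g d g $  — match g
step 7: stack=$ P d  input=d g $  — match d
step 8: stack=$ P  input=g $  — expand P ::= g
Stack after step 8: $ g (top = g).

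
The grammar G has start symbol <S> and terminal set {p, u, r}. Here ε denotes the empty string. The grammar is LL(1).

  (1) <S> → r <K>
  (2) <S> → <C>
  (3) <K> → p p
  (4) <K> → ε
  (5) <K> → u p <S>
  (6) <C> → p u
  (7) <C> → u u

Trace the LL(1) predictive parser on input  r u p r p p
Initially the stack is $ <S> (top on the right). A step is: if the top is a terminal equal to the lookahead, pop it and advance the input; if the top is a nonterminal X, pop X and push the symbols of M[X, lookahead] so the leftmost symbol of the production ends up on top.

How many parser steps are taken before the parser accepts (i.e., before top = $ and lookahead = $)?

10

      Stack      Input          Action
   1  $ <S>      r u p r p p $  expand <S> → r <K>
   2  $ <K> r    r u p r p p $  match r
   3  $ <K>      u p r p p $    expand <K> → u p <S>
   4  $ <S> p u  u p r p p $    match u
   5  $ <S> p    p r p p $      match p
   6  $ <S>      r p p $        expand <S> → r <K>
   7  $ <K> r    r p p $        match r
   8  $ <K>      p p $          expand <K> → p p
   9  $ p p      p p $          match p
  10  $ p        p $            match p
Accept reached after 10 steps.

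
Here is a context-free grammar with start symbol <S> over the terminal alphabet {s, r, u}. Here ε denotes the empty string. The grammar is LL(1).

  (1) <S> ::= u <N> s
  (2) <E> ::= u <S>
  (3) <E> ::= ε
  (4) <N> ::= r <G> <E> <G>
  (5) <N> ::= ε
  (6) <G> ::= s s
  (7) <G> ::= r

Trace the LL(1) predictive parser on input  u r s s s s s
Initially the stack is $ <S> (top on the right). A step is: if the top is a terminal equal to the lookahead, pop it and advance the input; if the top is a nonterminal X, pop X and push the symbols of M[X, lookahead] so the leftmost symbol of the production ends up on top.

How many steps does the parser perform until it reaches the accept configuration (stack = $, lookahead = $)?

12

      Stack              Input            Action
   1  $ <S>              u r s s s s s $  expand <S> ::= u <N> s
   2  $ s <N> u          u r s s s s s $  match u
   3  $ s <N>            r s s s s s $    expand <N> ::= r <G> <E> <G>
   4  $ s <G> <E> <G> r  r s s s s s $    match r
   5  $ s <G> <E> <G>    s s s s s $      expand <G> ::= s s
   6  $ s <G> <E> s s    s s s s s $      match s
   7  $ s <G> <E> s      s s s s $        match s
   8  $ s <G> <E>        s s s $          expand <E> ::= ε
   9  $ s <G>            s s s $          expand <G> ::= s s
  10  $ s s s            s s s $          match s
  11  $ s s              s s $            match s
  12  $ s                s $              match s
Accept reached after 12 steps.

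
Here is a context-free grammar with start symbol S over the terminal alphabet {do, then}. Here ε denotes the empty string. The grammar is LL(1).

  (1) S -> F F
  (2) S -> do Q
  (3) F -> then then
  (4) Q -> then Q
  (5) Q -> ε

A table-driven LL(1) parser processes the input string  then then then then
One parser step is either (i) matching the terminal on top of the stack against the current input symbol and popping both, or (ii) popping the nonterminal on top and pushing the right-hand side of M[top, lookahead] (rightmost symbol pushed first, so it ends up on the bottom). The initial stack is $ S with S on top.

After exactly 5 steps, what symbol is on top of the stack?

then

step 1: stack=$ S  input=then then then then $  — expand S -> F F
step 2: stack=$ F F  input=then then then then $  — expand F -> then then
step 3: stack=$ F then then  input=then then then then $  — match then
step 4: stack=$ F then  input=then then then $  — match then
step 5: stack=$ F  input=then then $  — expand F -> then then
Stack after step 5: $ then then (top = then).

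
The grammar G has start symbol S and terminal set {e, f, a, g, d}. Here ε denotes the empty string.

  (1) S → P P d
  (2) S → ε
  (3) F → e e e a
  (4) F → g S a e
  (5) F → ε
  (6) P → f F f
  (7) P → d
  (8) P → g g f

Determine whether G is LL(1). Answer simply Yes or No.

Yes

FIRST(S) = {ε, d, f, g}
FIRST(F) = {ε, e, g}
FIRST(P) = {d, f, g}
FOLLOW(S) = {$, a}
FOLLOW(F) = {f}
FOLLOW(P) = {d, f, g}
Each cell of M receives at most one production.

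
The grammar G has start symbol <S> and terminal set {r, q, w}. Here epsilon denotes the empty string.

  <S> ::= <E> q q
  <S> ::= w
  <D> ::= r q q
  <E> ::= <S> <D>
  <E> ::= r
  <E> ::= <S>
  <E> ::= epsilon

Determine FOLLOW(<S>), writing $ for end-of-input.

FIRST(<D>): from <D>::=r q q we get {r}. So FIRST(<D>) = {r}.
FIRST(<S>): from <S>::=<E> q q we get {q, r, w}; from <S>::=w we get {w}. So FIRST(<S>) = {q, r, w}.
FIRST(<E>): from <E>::=<S> <D> we get {q, r, w}; from <E>::=r we get {r}; from <E>::=<S> we get {q, r, w}; from <E>::=epsilon we get {epsilon}. So FIRST(<E>) = {epsilon, q, r, w}.
FOLLOW(<S>) includes $ since <S> is the start symbol.
FOLLOW(<E>): in <S>::=<E> q q, <E> is followed by q q with FIRST {q}. Thus FOLLOW(<E>) = {q}.
FOLLOW(<S>): in <E>::=<S> <D>, <S> is followed by <D> with FIRST {r}; in <E>::=<S>, the suffix after <S> is empty, so FOLLOW(<S>) ⊇ FOLLOW(<E>) = {q}. Thus FOLLOW(<S>) = {$, q, r}.
FOLLOW(<D>): in <E>::=<S> <D>, the suffix after <D> is empty, so FOLLOW(<D>) ⊇ FOLLOW(<E>) = {q}. Thus FOLLOW(<D>) = {q}.

{$, q, r}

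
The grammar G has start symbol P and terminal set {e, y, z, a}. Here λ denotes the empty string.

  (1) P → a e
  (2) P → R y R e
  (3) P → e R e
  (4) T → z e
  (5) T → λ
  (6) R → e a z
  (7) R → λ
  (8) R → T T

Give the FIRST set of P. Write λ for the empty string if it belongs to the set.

{a, e, y, z}

FIRST(T): from T→z e we get {z}; from T→λ we get {λ}. So FIRST(T) = {λ, z}.
FIRST(R): from R→e a z we get {e}; from R→λ we get {λ}; from R→T T we get {λ, z}. So FIRST(R) = {λ, e, z}.
FIRST(P): from P→a e we get {a}; from P→R y R e we get {e, y, z}; from P→e R e we get {e}. So FIRST(P) = {a, e, y, z}.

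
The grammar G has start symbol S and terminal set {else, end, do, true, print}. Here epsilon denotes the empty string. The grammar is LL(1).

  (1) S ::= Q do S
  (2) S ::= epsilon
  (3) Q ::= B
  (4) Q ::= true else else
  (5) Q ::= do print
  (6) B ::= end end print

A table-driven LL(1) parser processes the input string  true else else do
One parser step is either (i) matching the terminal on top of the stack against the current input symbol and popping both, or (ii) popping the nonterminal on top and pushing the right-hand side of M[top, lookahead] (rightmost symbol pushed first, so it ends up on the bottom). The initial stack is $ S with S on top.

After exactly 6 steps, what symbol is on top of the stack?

S

     Stack                  Input                Action
  1  $ S                    true else else do $  expand S ::= Q do S
  2  $ S do Q               true else else do $  expand Q ::= true else else
  3  $ S do else else true  true else else do $  match true
  4  $ S do else else       else else do $       match else
  5  $ S do else            else do $            match else
  6  $ S do                 do $                 match do
Stack after step 6: $ S (top = S).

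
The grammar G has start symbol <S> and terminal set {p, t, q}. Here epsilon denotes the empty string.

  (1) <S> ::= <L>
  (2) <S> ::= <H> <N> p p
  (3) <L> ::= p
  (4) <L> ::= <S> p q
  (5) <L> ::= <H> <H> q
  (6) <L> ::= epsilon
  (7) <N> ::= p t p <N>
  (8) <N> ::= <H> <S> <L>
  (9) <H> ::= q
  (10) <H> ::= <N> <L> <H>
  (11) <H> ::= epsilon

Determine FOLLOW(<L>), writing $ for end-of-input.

{$, p, q}

FIRST(<S>): from <S>::=<L> we get {epsilon, p, q}; from <S>::=<H> <N> p p we get {p, q}. So FIRST(<S>) = {epsilon, p, q}.
FIRST(<L>): from <L>::=p we get {p}; from <L>::=<S> p q we get {p, q}; from <L>::=<H> <H> q we get {p, q}; from <L>::=epsilon we get {epsilon}. So FIRST(<L>) = {epsilon, p, q}.
FIRST(<N>): from <N>::=p t p <N> we get {p}; from <N>::=<H> <S> <L> we get {epsilon, p, q}. So FIRST(<N>) = {epsilon, p, q}.
FIRST(<H>): from <H>::=q we get {q}; from <H>::=<N> <L> <H> we get {epsilon, p, q}; from <H>::=epsilon we get {epsilon}. So FIRST(<H>) = {epsilon, p, q}.
FOLLOW(<S>) includes $ since <S> is the start symbol.
FOLLOW(<S>): in <L>::=<S> p q, <S> is followed by p q with FIRST {p}; in <N>::=<H> <S> <L>, <S> is followed by <L> with FIRST {epsilon, p, q}; in <N>::=<H> <S> <L>, the suffix after <S> is nullable, so FOLLOW(<S>) ⊇ FOLLOW(<N>) = {p, q}. Thus FOLLOW(<S>) = {$, p, q}.
FOLLOW(<L>): in <S>::=<L>, the suffix after <L> is empty, so FOLLOW(<L>) ⊇ FOLLOW(<S>) = {$, p, q}; in <N>::=<H> <S> <L>, the suffix after <L> is empty, so FOLLOW(<L>) ⊇ FOLLOW(<N>) = {p, q}; in <H>::=<N> <L> <H>, <L> is followed by <H> with FIRST {epsilon, p, q}; in <H>::=<N> <L> <H>, the suffix after <L> is nullable, so FOLLOW(<L>) ⊇ FOLLOW(<H>) = {p, q}. Thus FOLLOW(<L>) = {$, p, q}.
FOLLOW(<N>): in <S>::=<H> <N> p p, <N> is followed by p p with FIRST {p}; in <N>::=p t p <N>, the suffix after <N> is empty (adds nothing new); in <H>::=<N> <L> <H>, <N> is followed by <L> <H> with FIRST {epsilon, p, q}; in <H>::=<N> <L> <H>, the suffix after <N> is nullable, so FOLLOW(<N>) ⊇ FOLLOW(<H>) = {p, q}. Thus FOLLOW(<N>) = {p, q}.
FOLLOW(<H>): in <S>::=<H> <N> p p, <H> is followed by <N> p p with FIRST {p, q}; in <L>::=<H> <H> q (occurrence 1), <H> is followed by <H> q with FIRST {p, q}; in <L>::=<H> <H> q (occurrence 2), <H> is followed by q with FIRST {q}; in <N>::=<H> <S> <L>, <H> is followed by <S> <L> with FIRST {epsilon, p, q}; in <N>::=<H> <S> <L>, the suffix after <H> is nullable, so FOLLOW(<H>) ⊇ FOLLOW(<N>) = {p, q}; in <H>::=<N> <L> <H>, the suffix after <H> is empty (adds nothing new). Thus FOLLOW(<H>) = {p, q}.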